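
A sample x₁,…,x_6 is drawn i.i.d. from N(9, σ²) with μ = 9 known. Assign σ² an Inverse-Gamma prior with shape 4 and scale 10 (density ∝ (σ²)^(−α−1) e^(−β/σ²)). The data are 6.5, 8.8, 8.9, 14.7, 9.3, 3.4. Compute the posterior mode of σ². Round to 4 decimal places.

σ̂²_MAP = 5.6400

Sum of squared deviations about the known mean: SS = (6.5−9)² + (8.8−9)² + (8.9−9)² + (14.7−9)² + (9.3−9)² + (3.4−9)² = 70.24.
The Normal likelihood contributes (σ²)^(−n/2) exp(−SS/(2σ²)), so the posterior is Inverse-Gamma(α + n/2, β + SS/2) = Inverse-Gamma(7, 45.12).
The mode of Inverse-Gamma(a, b) is b/(a+1) = 45.12/8 ≈ 5.6400.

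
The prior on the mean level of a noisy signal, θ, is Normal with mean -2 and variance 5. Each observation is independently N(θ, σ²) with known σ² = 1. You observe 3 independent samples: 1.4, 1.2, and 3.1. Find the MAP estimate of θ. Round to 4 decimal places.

θ̂_MAP = 1.6563

n = 3; x̄ = (1.4 + 1.2 + 3.1)/3 = 5.7/3 = 1.9.
For a Normal prior and Normal likelihood with known variance, the posterior is Normal; its mode equals its mean, the precision-weighted average.
Prior precision 1/σ₀² = 1/5 = 0.2; data precision n/σ² = 3/1 = 3.
θ̂ = (0.2·(-2) + 3·1.9) / (0.2 + 3) = 5.3/3.2 = 1.65625 ≈ 1.6563.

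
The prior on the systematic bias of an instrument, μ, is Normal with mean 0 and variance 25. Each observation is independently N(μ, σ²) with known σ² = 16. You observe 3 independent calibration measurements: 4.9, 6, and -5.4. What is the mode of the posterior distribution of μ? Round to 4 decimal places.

n = 3; x̄ = (4.9 + 6 + (-5.4))/3 = 5.5/3 = 11/6 ≈ 1.8333.
For a Normal prior and Normal likelihood with known variance, the posterior is Normal; its mode equals its mean, the precision-weighted average.
Prior precision 1/σ₀² = 1/25 = 0.04; data precision n/σ² = 3/16 = 0.1875.
μ̂ = (0.04·0 + 0.1875·(11/6)) / (0.04 + 0.1875) = 0.34375/0.2275 = 275/182 ≈ 1.5110.

μ̂_MAP = 1.5110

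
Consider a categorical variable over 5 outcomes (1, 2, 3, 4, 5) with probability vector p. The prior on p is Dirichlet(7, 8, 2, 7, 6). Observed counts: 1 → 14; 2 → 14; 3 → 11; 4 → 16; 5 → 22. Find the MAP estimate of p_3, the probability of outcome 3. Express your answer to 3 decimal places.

The posterior is Dirichlet(αᵢ + nᵢ) = Dirichlet(21, 22, 13, 23, 28).
For a Dirichlet(a₁,…,a_K) with all aᵢ > 1, the mode has j-th component (aⱼ − 1)/(Σaᵢ − K).
Here Σaᵢ = 107 and K = 5, so p_3 = (13 − 1)/(107 − 5) = 12/102 ≈ 0.118.

MAP estimate: 0.118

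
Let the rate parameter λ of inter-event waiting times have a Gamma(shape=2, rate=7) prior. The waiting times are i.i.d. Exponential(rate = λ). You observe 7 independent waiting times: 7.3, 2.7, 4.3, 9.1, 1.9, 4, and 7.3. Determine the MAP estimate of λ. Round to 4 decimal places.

λ̂_MAP = 0.1835

The Exponential(rate=λ) likelihood is ∝ λ^n e^(−λΣtᵢ). Here n = 7 and Σtᵢ = 7.3 + 2.7 + 4.3 + 9.1 + 1.9 + 4 + 7.3 = 36.6.
Posterior ∝ λe^(−7λ) · λ^7e^(−36.6λ) = λ^8e^(−43.6λ), i.e. Gamma(9, 43.6).
Mode = (a−1)/b = 8/43.6 ≈ 0.1835.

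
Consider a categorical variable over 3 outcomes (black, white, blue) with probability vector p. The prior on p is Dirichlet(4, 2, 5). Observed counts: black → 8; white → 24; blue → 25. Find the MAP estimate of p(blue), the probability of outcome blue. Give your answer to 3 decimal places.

MAP estimate of p(blue) = 0.446

The posterior is Dirichlet(αᵢ + nᵢ) = Dirichlet(12, 26, 30).
For a Dirichlet(a₁,…,a_K) with all aᵢ > 1, the mode has j-th component (aⱼ − 1)/(Σaᵢ − K).
Here Σaᵢ = 68 and K = 3, so p(blue) = (30 − 1)/(68 − 3) = 29/65 ≈ 0.446.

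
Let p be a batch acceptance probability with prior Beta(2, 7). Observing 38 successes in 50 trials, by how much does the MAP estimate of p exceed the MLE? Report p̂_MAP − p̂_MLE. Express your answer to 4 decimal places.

MAP − MLE = -0.0758

Posterior is Beta(40, 19); MAP = (40−1)/(59−2) = 39/57 ≈ 0.68421.
MLE ignores the prior: p̂_MLE = k/n = 38/50 ≈ 0.76000.
Difference = 39/57 − 38/50 = -36/475 ≈ -0.0758.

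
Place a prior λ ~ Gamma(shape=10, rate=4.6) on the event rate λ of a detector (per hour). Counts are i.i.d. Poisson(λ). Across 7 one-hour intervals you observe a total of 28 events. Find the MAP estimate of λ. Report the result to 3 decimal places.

Σxᵢ = 28, n = 7.
Posterior ∝ λ^9e^(−4.6λ) · λ^28e^(−7λ) = λ^37e^(−11.6λ), i.e. Gamma(shape=38, rate=11.6).
The mode of a Gamma(a, b) with a ≥ 1 (shape–rate) is (a−1)/b = 37/11.6 ≈ 3.190.

λ̂_MAP = 3.190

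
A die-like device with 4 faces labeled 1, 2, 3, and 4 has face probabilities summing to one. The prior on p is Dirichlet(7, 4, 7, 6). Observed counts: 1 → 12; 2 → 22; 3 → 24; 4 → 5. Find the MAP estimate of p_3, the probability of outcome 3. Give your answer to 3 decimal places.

The posterior is Dirichlet(αᵢ + nᵢ) = Dirichlet(19, 26, 31, 11).
For a Dirichlet(a₁,…,a_K) with all aᵢ > 1, the mode has j-th component (aⱼ − 1)/(Σaᵢ − K).
Here Σaᵢ = 87 and K = 4, so p_3 = (31 − 1)/(87 − 4) = 30/83 ≈ 0.361.

MAP estimate: 0.361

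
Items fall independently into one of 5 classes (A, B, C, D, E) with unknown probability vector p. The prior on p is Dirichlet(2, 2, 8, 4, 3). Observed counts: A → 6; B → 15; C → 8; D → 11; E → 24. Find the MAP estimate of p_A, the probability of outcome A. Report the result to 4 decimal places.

MAP estimate of p_A = 0.0897

The posterior is Dirichlet(αᵢ + nᵢ) = Dirichlet(8, 17, 16, 15, 27).
For a Dirichlet(a₁,…,a_K) with all aᵢ > 1, the mode has j-th component (aⱼ − 1)/(Σaᵢ − K).
Here Σaᵢ = 83 and K = 5, so p_A = (8 − 1)/(83 − 5) = 7/78 ≈ 0.0897.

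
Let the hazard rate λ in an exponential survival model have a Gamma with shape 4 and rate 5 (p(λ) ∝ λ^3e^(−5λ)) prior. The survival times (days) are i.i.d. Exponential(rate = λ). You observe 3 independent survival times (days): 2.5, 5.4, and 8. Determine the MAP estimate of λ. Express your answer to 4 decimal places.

The Exponential(rate=λ) likelihood is ∝ λ^n e^(−λΣtᵢ). Here n = 3 and Σtᵢ = 2.5 + 5.4 + 8 = 15.9.
Posterior ∝ λ^3e^(−5λ) · λ^3e^(−15.9λ) = λ^6e^(−20.9λ), i.e. Gamma(7, 20.9).
Mode = (a−1)/b = 6/20.9 ≈ 0.2871.

λ̂_MAP = 0.2871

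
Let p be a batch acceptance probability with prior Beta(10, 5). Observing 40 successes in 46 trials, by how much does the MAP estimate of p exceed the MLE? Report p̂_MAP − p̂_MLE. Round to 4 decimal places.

MAP − MLE = -0.0391

Posterior is Beta(50, 11); MAP = (50−1)/(61−2) = 49/59 ≈ 0.83051.
MLE ignores the prior: p̂_MLE = k/n = 40/46 ≈ 0.86957.
Difference = 49/59 − 40/46 = -53/1357 ≈ -0.0391.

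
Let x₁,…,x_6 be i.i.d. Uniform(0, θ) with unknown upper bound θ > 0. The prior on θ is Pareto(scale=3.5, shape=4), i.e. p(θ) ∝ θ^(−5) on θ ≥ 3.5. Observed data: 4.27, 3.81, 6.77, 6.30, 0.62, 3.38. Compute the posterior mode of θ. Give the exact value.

θ̂_MAP = 6.77

The Uniform(0, θ) likelihood is θ^(−n) for θ ≥ max(xᵢ), zero otherwise. Here max(xᵢ) = 6.77.
Posterior ∝ θ^(−5) · θ^(−6) = θ^(−11) on θ ≥ max(3.5, 6.77) = 6.77.
This density is strictly decreasing in θ, so the posterior mode lies at the lower boundary of the support.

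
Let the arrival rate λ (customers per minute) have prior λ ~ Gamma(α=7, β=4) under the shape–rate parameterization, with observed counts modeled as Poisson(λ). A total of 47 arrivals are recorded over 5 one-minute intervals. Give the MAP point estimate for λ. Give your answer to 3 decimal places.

λ̂_MAP = 5.889

Σxᵢ = 47, n = 5.
Posterior ∝ λ^6e^(−4λ) · λ^47e^(−5λ) = λ^53e^(−9λ), i.e. Gamma(shape=54, rate=9).
The mode of a Gamma(a, b) with a ≥ 1 (shape–rate) is (a−1)/b = 53/9 ≈ 5.889.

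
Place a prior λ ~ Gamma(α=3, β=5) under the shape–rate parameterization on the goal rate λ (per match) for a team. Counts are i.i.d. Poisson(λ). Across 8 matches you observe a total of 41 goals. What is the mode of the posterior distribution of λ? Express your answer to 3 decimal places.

λ̂_MAP = 3.308

Σxᵢ = 41, n = 8.
Posterior ∝ λ^2e^(−5λ) · λ^41e^(−8λ) = λ^43e^(−13λ), i.e. Gamma(shape=44, rate=13).
The mode of a Gamma(a, b) with a ≥ 1 (shape–rate) is (a−1)/b = 43/13 ≈ 3.308.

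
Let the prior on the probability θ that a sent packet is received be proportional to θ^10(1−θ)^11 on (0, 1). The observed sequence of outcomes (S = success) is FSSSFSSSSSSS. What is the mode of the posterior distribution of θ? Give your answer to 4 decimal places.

θ̂_MAP = 0.6061

The prior density ∝ θ^10(1−θ)^11 is the kernel of Beta(11, 12).
Data: 10 successes in 12 trials (from the sequence). The binomial likelihood contributes θ^10(1−θ)^2, so the posterior is Beta(11+10, 12+2) = Beta(21, 14).
For Beta(a, b) with a, b > 1 the mode is (a−1)/(a+b−2) = 20/33 ≈ 0.6061.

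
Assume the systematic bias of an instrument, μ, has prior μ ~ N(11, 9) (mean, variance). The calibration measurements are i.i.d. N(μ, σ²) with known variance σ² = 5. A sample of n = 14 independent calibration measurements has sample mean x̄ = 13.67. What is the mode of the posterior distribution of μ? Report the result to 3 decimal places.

μ̂_MAP = 13.568

n = 14, x̄ = 13.67.
For a Normal prior and Normal likelihood with known variance, the posterior is Normal; its mode equals its mean, the precision-weighted average.
Prior precision 1/σ₀² = 1/9; data precision n/σ² = 14/5 = 2.8.
μ̂ = ((1/9)·11 + 2.8·13.67) / (1/9 + 2.8) = (88871/2250)/(131/45) = 88871/6550 ≈ 13.568.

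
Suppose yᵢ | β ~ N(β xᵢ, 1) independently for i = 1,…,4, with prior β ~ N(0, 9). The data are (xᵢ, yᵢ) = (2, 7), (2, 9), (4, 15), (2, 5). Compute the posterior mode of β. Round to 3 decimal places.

log p(β | y) = −Σ(yᵢ − βxᵢ)²/(2·1) − β²/(2·9) + const.
Setting the derivative to zero: Σxᵢ(yᵢ − βxᵢ)/1 − β/9 = 0, so β = Σxᵢyᵢ / (Σxᵢ² + σ²/τ²).
Σxᵢyᵢ = 2·7 + 2·9 + 4·15 + 2·5 = 102; Σxᵢ² = 28; σ²/τ² = 1/9.
β̂_MAP = 102 / (28 + 1/9) = 102/(253/9) = 918/253 ≈ 3.628.

β̂_MAP = 3.628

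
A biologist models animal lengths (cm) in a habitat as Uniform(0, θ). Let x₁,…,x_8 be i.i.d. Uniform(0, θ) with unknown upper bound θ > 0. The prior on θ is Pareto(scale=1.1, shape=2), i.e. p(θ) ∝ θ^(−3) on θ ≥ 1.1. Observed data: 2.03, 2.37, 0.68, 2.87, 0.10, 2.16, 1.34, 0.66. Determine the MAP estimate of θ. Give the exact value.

The Uniform(0, θ) likelihood is θ^(−n) for θ ≥ max(xᵢ), zero otherwise. Here max(xᵢ) = 2.87.
Posterior ∝ θ^(−3) · θ^(−8) = θ^(−11) on θ ≥ max(1.1, 2.87) = 2.87.
This density is strictly decreasing in θ, so the posterior mode lies at the lower boundary of the support.

θ̂_MAP = 2.87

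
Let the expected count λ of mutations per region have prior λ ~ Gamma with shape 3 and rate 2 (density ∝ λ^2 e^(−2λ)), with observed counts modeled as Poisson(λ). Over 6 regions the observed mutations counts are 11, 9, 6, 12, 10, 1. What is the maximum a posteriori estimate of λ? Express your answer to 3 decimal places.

λ̂_MAP = 6.375

Σxᵢ = 11+9+6+12+10+1 = 49, with n = 6.
Posterior ∝ λ^2e^(−2λ) · λ^49e^(−6λ) = λ^51e^(−8λ), i.e. Gamma(shape=52, rate=8).
The mode of a Gamma(a, b) with a ≥ 1 (shape–rate) is (a−1)/b = 51/8 ≈ 6.375.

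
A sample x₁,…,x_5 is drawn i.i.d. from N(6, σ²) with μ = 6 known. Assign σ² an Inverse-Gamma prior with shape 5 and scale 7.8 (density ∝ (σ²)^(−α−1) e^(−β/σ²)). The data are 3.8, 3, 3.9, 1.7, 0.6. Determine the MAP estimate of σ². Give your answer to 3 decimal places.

σ̂²_MAP = 4.794

Sum of squared deviations about the known mean: SS = (3.8−6)² + (3−6)² + (3.9−6)² + (1.7−6)² + (0.6−6)² = 65.9.
The Normal likelihood contributes (σ²)^(−n/2) exp(−SS/(2σ²)), so the posterior is Inverse-Gamma(α + n/2, β + SS/2) = Inverse-Gamma(7.5, 40.75).
The mode of Inverse-Gamma(a, b) is b/(a+1) = 40.75/8.5 ≈ 4.794.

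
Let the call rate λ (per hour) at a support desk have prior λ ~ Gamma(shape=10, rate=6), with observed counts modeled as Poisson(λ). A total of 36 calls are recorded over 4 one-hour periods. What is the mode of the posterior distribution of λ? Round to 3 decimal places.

Σxᵢ = 36, n = 4.
Posterior ∝ λ^9e^(−6λ) · λ^36e^(−4λ) = λ^45e^(−10λ), i.e. Gamma(shape=46, rate=10).
The mode of a Gamma(a, b) with a ≥ 1 (shape–rate) is (a−1)/b = 45/10 ≈ 4.500.

λ̂_MAP = 4.500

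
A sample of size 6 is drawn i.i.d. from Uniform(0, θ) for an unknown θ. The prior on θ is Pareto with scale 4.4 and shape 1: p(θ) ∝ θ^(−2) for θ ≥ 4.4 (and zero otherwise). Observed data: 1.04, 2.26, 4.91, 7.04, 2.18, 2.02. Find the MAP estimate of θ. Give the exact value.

θ̂_MAP = 7.04

The Uniform(0, θ) likelihood is θ^(−n) for θ ≥ max(xᵢ), zero otherwise. Here max(xᵢ) = 7.04.
Posterior ∝ θ^(−2) · θ^(−6) = θ^(−8) on θ ≥ max(4.4, 7.04) = 7.04.
This density is strictly decreasing in θ, so the posterior mode lies at the lower boundary of the support.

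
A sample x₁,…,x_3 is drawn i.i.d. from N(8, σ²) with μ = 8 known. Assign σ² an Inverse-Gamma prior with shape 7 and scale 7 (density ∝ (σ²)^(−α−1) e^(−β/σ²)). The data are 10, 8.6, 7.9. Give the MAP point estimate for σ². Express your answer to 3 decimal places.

Sum of squared deviations about the known mean: SS = (10−8)² + (8.6−8)² + (7.9−8)² = 4.37.
The Normal likelihood contributes (σ²)^(−n/2) exp(−SS/(2σ²)), so the posterior is Inverse-Gamma(α + n/2, β + SS/2) = Inverse-Gamma(8.5, 9.185).
The mode of Inverse-Gamma(a, b) is b/(a+1) = 9.185/9.5 ≈ 0.967.

σ̂²_MAP = 0.967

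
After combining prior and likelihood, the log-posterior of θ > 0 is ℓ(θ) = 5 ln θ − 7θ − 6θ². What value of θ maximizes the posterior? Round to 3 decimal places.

ℓ'(θ) = 5/θ − 7 − 12θ. Setting this to zero and multiplying by θ: 12θ² + 7θ − 5 = 0.
θ = (−7 + √(7² + 4·12·5)) / (2·12) = (−7 + √289) / 24 = (−7 + 17)/24 = 5/12.
ℓ''(θ) = −5/θ² − 12 < 0, confirming a maximum.

θ̂_MAP = 0.417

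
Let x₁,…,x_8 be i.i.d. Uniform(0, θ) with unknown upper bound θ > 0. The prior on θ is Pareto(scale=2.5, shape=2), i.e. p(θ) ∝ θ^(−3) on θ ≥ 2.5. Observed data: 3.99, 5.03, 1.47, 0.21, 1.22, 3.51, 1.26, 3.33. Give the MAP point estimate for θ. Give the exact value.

θ̂_MAP = 5.03

The Uniform(0, θ) likelihood is θ^(−n) for θ ≥ max(xᵢ), zero otherwise. Here max(xᵢ) = 5.03.
Posterior ∝ θ^(−3) · θ^(−8) = θ^(−11) on θ ≥ max(2.5, 5.03) = 5.03.
This density is strictly decreasing in θ, so the posterior mode lies at the lower boundary of the support.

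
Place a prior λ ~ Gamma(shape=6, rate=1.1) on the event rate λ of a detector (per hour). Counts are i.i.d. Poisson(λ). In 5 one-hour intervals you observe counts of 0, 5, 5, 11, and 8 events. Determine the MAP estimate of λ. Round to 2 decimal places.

Σxᵢ = 0+5+5+11+8 = 29, with n = 5.
Posterior ∝ λ^5e^(−1.1λ) · λ^29e^(−5λ) = λ^34e^(−6.1λ), i.e. Gamma(shape=35, rate=6.1).
The mode of a Gamma(a, b) with a ≥ 1 (shape–rate) is (a−1)/b = 34/6.1 ≈ 5.57.

λ̂_MAP = 5.57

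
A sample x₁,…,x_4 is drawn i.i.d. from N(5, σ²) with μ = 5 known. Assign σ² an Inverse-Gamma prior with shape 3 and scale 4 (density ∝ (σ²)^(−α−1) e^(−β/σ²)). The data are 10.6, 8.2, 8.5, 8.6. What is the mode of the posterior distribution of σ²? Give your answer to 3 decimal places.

Sum of squared deviations about the known mean: SS = (10.6−5)² + (8.2−5)² + (8.5−5)² + (8.6−5)² = 66.81.
The Normal likelihood contributes (σ²)^(−n/2) exp(−SS/(2σ²)), so the posterior is Inverse-Gamma(α + n/2, β + SS/2) = Inverse-Gamma(5, 37.405).
The mode of Inverse-Gamma(a, b) is b/(a+1) = 37.405/6 ≈ 6.234.

σ̂²_MAP = 6.234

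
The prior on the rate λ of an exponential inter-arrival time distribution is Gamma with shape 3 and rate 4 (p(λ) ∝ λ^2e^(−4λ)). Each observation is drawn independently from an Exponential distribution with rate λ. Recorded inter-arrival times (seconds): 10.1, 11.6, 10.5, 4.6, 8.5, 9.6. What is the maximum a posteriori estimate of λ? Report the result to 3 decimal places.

λ̂_MAP = 0.136

The Exponential(rate=λ) likelihood is ∝ λ^n e^(−λΣtᵢ). Here n = 6 and Σtᵢ = 10.1 + 11.6 + 10.5 + 4.6 + 8.5 + 9.6 = 54.9.
Posterior ∝ λ^2e^(−4λ) · λ^6e^(−54.9λ) = λ^8e^(−58.9λ), i.e. Gamma(9, 58.9).
Mode = (a−1)/b = 8/58.9 ≈ 0.136.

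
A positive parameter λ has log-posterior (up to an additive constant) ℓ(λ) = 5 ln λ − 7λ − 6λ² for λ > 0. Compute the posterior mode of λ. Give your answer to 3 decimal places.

ℓ'(λ) = 5/λ − 7 − 12λ. Setting this to zero and multiplying by λ: 12λ² + 7λ − 5 = 0.
λ = (−7 + √(7² + 4·12·5)) / (2·12) = (−7 + √289) / 24 = (−7 + 17)/24 = 5/12.
ℓ''(λ) = −5/λ² − 12 < 0, confirming a maximum.

λ̂_MAP = 0.417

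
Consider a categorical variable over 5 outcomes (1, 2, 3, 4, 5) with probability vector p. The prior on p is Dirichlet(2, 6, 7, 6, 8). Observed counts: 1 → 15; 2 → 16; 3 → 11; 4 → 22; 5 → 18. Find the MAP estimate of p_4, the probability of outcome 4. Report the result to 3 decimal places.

The posterior is Dirichlet(αᵢ + nᵢ) = Dirichlet(17, 22, 18, 28, 26).
For a Dirichlet(a₁,…,a_K) with all aᵢ > 1, the mode has j-th component (aⱼ − 1)/(Σaᵢ − K).
Here Σaᵢ = 111 and K = 5, so p_4 = (28 − 1)/(111 − 5) = 27/106 ≈ 0.255.

MAP estimate: 0.255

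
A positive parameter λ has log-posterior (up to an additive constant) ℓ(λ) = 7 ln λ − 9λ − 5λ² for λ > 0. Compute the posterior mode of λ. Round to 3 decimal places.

ℓ'(λ) = 7/λ − 9 − 10λ. Setting this to zero and multiplying by λ: 10λ² + 9λ − 7 = 0.
λ = (−9 + √(9² + 4·10·7)) / (2·10) = (−9 + √361) / 20 = (−9 + 19)/20 = 1/2.
ℓ''(λ) = −7/λ² − 10 < 0, confirming a maximum.

λ̂_MAP = 0.500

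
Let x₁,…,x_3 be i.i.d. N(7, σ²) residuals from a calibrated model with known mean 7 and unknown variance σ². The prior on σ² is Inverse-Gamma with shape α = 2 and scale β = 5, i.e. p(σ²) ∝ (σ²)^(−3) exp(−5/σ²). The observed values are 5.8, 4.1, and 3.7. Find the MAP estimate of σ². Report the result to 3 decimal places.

Sum of squared deviations about the known mean: SS = (5.8−7)² + (4.1−7)² + (3.7−7)² = 20.74.
The Normal likelihood contributes (σ²)^(−n/2) exp(−SS/(2σ²)), so the posterior is Inverse-Gamma(α + n/2, β + SS/2) = Inverse-Gamma(3.5, 15.37).
The mode of Inverse-Gamma(a, b) is b/(a+1) = 15.37/4.5 ≈ 3.416.

σ̂²_MAP = 3.416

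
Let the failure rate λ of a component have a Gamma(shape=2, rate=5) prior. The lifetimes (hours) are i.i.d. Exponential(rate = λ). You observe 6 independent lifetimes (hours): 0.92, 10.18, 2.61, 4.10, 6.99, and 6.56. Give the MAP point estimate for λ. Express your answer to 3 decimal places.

The Exponential(rate=λ) likelihood is ∝ λ^n e^(−λΣtᵢ). Here n = 6 and Σtᵢ = 0.92 + 10.18 + 2.61 + 4.10 + 6.99 + 6.56 = 31.36.
Posterior ∝ λe^(−5λ) · λ^6e^(−31.36λ) = λ^7e^(−36.36λ), i.e. Gamma(8, 36.36).
Mode = (a−1)/b = 7/36.36 ≈ 0.193.

λ̂_MAP = 0.193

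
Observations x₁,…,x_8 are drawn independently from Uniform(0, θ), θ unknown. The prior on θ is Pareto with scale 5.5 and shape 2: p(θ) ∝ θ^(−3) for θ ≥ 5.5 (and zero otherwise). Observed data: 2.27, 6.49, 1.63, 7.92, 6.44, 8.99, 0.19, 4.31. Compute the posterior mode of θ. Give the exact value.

θ̂_MAP = 8.99

The Uniform(0, θ) likelihood is θ^(−n) for θ ≥ max(xᵢ), zero otherwise. Here max(xᵢ) = 8.99.
Posterior ∝ θ^(−3) · θ^(−8) = θ^(−11) on θ ≥ max(5.5, 8.99) = 8.99.
This density is strictly decreasing in θ, so the posterior mode lies at the lower boundary of the support.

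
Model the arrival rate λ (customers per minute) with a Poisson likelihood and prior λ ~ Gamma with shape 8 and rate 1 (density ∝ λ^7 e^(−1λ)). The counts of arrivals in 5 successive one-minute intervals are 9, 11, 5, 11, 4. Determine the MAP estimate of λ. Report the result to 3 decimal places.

λ̂_MAP = 7.833

Σxᵢ = 9+11+5+11+4 = 40, with n = 5.
Posterior ∝ λ^7e^(−1λ) · λ^40e^(−5λ) = λ^47e^(−6λ), i.e. Gamma(shape=48, rate=6).
The mode of a Gamma(a, b) with a ≥ 1 (shape–rate) is (a−1)/b = 47/6 ≈ 7.833.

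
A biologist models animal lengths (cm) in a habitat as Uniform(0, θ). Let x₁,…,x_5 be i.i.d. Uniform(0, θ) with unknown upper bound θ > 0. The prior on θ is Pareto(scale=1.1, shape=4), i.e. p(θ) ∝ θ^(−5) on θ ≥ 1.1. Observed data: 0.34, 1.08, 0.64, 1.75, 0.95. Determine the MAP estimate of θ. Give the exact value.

The Uniform(0, θ) likelihood is θ^(−n) for θ ≥ max(xᵢ), zero otherwise. Here max(xᵢ) = 1.75.
Posterior ∝ θ^(−5) · θ^(−5) = θ^(−10) on θ ≥ max(1.1, 1.75) = 1.75.
This density is strictly decreasing in θ, so the posterior mode lies at the lower boundary of the support.

θ̂_MAP = 1.75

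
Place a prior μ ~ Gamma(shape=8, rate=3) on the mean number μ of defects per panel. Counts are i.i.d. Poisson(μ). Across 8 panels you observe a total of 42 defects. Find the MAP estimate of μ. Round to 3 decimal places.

Σxᵢ = 42, n = 8.
Posterior ∝ μ^7e^(−3μ) · μ^42e^(−8μ) = μ^49e^(−11μ), i.e. Gamma(shape=50, rate=11).
The mode of a Gamma(a, b) with a ≥ 1 (shape–rate) is (a−1)/b = 49/11 ≈ 4.455.

μ̂_MAP = 4.455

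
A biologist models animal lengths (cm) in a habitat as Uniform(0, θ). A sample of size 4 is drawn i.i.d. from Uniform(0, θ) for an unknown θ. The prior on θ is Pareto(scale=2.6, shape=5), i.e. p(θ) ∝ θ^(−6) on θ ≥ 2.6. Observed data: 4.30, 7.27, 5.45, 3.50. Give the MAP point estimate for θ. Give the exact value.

The Uniform(0, θ) likelihood is θ^(−n) for θ ≥ max(xᵢ), zero otherwise. Here max(xᵢ) = 7.27.
Posterior ∝ θ^(−6) · θ^(−4) = θ^(−10) on θ ≥ max(2.6, 7.27) = 7.27.
This density is strictly decreasing in θ, so the posterior mode lies at the lower boundary of the support.

θ̂_MAP = 7.27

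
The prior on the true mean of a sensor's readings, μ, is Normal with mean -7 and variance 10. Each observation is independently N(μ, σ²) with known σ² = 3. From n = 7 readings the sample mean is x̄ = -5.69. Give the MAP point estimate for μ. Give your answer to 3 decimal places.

μ̂_MAP = -5.744

n = 7, x̄ = -5.69.
For a Normal prior and Normal likelihood with known variance, the posterior is Normal; its mode equals its mean, the precision-weighted average.
Prior precision 1/σ₀² = 1/10 = 0.1; data precision n/σ² = 7/3.
μ̂ = (0.1·(-7) + (7/3)·(-5.69)) / (0.1 + 7/3) = (-4193/300)/(73/30) = -4193/730 ≈ -5.744.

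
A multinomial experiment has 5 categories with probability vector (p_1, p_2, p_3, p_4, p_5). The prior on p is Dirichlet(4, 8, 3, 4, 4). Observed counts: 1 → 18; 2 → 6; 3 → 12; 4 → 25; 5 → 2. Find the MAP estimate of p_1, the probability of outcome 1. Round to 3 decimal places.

The posterior is Dirichlet(αᵢ + nᵢ) = Dirichlet(22, 14, 15, 29, 6).
For a Dirichlet(a₁,…,a_K) with all aᵢ > 1, the mode has j-th component (aⱼ − 1)/(Σaᵢ − K).
Here Σaᵢ = 86 and K = 5, so p_1 = (22 − 1)/(86 − 5) = 21/81 ≈ 0.259.

MAP estimate: 0.259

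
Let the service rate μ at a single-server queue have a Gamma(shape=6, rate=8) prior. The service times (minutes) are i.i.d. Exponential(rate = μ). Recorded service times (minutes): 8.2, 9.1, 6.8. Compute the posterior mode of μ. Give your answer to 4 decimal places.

μ̂_MAP = 0.2492

The Exponential(rate=μ) likelihood is ∝ μ^n e^(−μΣtᵢ). Here n = 3 and Σtᵢ = 8.2 + 9.1 + 6.8 = 24.1.
Posterior ∝ μ^5e^(−8μ) · μ^3e^(−24.1μ) = μ^8e^(−32.1μ), i.e. Gamma(9, 32.1).
Mode = (a−1)/b = 8/32.1 ≈ 0.2492.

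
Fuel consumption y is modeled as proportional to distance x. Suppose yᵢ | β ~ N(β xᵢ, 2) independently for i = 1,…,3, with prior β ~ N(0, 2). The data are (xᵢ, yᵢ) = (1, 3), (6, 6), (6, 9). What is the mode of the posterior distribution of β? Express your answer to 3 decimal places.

β̂_MAP = 1.257

log p(β | y) = −Σ(yᵢ − βxᵢ)²/(2·2) − β²/(2·2) + const.
Setting the derivative to zero: Σxᵢ(yᵢ − βxᵢ)/2 − β/2 = 0, so β = Σxᵢyᵢ / (Σxᵢ² + σ²/τ²).
Σxᵢyᵢ = 1·3 + 6·6 + 6·9 = 93; Σxᵢ² = 73; σ²/τ² = 1.
β̂_MAP = 93 / (73 + 1) = 93/74 ≈ 1.257.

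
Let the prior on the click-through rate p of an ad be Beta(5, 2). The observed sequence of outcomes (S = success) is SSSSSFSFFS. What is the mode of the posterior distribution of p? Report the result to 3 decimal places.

Prior: Beta(5, 2).
Data: 7 successes in 10 trials (from the sequence). The binomial likelihood contributes p^7(1−p)^3, so the posterior is Beta(5+7, 2+3) = Beta(12, 5).
For Beta(a, b) with a, b > 1 the mode is (a−1)/(a+b−2) = 11/15 ≈ 0.733.

p̂_MAP = 0.733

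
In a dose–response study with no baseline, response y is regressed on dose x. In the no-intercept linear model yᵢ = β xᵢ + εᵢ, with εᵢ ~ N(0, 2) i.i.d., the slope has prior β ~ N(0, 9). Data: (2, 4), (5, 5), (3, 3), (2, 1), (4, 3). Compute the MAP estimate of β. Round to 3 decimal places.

β̂_MAP = 0.962

log p(β | y) = −Σ(yᵢ − βxᵢ)²/(2·2) − β²/(2·9) + const.
Setting the derivative to zero: Σxᵢ(yᵢ − βxᵢ)/2 − β/9 = 0, so β = Σxᵢyᵢ / (Σxᵢ² + σ²/τ²).
Σxᵢyᵢ = 2·4 + 5·5 + 3·3 + 2·1 + 4·3 = 56; Σxᵢ² = 58; σ²/τ² = 2/9.
β̂_MAP = 56 / (58 + 2/9) = 56/(524/9) = 126/131 ≈ 0.962.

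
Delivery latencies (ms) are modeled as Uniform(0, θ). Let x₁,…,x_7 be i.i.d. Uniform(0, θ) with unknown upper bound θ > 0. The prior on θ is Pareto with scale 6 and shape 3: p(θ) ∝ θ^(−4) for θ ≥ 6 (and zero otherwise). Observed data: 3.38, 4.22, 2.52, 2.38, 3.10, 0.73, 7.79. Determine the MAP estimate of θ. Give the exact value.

The Uniform(0, θ) likelihood is θ^(−n) for θ ≥ max(xᵢ), zero otherwise. Here max(xᵢ) = 7.79.
Posterior ∝ θ^(−4) · θ^(−7) = θ^(−11) on θ ≥ max(6, 7.79) = 7.79.
This density is strictly decreasing in θ, so the posterior mode lies at the lower boundary of the support.

θ̂_MAP = 7.79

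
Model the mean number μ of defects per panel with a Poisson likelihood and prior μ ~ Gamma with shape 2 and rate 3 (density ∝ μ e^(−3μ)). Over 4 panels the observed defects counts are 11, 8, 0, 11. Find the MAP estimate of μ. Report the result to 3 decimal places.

μ̂_MAP = 4.429

Σxᵢ = 11+8+0+11 = 30, with n = 4.
Posterior ∝ μe^(−3μ) · μ^30e^(−4μ) = μ^31e^(−7μ), i.e. Gamma(shape=32, rate=7).
The mode of a Gamma(a, b) with a ≥ 1 (shape–rate) is (a−1)/b = 31/7 ≈ 4.429.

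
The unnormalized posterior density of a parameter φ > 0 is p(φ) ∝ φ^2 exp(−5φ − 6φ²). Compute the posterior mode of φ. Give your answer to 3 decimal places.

ℓ'(φ) = 2/φ − 5 − 12φ. Setting this to zero and multiplying by φ: 12φ² + 5φ − 2 = 0.
φ = (−5 + √(5² + 4·12·2)) / (2·12) = (−5 + √121) / 24 = (−5 + 11)/24 = 1/4.
ℓ''(φ) = −2/φ² − 12 < 0, confirming a maximum.

φ̂_MAP = 0.250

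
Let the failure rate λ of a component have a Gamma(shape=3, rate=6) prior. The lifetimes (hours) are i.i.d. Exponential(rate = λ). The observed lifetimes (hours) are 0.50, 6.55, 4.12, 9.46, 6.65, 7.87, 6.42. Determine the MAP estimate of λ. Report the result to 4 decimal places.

The Exponential(rate=λ) likelihood is ∝ λ^n e^(−λΣtᵢ). Here n = 7 and Σtᵢ = 0.50 + 6.55 + 4.12 + 9.46 + 6.65 + 7.87 + 6.42 = 41.57.
Posterior ∝ λ^2e^(−6λ) · λ^7e^(−41.57λ) = λ^9e^(−47.57λ), i.e. Gamma(10, 47.57).
Mode = (a−1)/b = 9/47.57 ≈ 0.1892.

λ̂_MAP = 0.1892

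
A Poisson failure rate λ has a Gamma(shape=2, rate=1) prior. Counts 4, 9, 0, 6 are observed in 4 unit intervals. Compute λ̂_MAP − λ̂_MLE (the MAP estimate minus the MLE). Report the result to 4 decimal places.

MAP − MLE = -0.7500

Σxᵢ = 19. Posterior is Gamma(21, 5); MAP = (21−1)/5 = 20/5 ≈ 4.00000.
MLE = x̄ = 19/4 ≈ 4.75000.
Difference = 20/5 − 19/4 = -3/4 ≈ -0.7500.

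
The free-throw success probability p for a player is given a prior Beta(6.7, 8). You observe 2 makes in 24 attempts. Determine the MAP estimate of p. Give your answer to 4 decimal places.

p̂_MAP = 0.2098

Prior: Beta(6.7, 8).
Data: 2 successes in 24 trials. The binomial likelihood contributes p^2(1−p)^22, so the posterior is Beta(6.7+2, 8+22) = Beta(8.7, 30).
For Beta(a, b) with a, b > 1 the mode is (a−1)/(a+b−2) = 7.7/36.7 ≈ 0.2098.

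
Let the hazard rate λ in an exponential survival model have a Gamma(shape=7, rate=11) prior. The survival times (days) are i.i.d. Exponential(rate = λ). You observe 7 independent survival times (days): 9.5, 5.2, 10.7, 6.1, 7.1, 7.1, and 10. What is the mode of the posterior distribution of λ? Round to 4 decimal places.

The Exponential(rate=λ) likelihood is ∝ λ^n e^(−λΣtᵢ). Here n = 7 and Σtᵢ = 9.5 + 5.2 + 10.7 + 6.1 + 7.1 + 7.1 + 10 = 55.7.
Posterior ∝ λ^6e^(−11λ) · λ^7e^(−55.7λ) = λ^13e^(−66.7λ), i.e. Gamma(14, 66.7).
Mode = (a−1)/b = 13/66.7 ≈ 0.1949.

λ̂_MAP = 0.1949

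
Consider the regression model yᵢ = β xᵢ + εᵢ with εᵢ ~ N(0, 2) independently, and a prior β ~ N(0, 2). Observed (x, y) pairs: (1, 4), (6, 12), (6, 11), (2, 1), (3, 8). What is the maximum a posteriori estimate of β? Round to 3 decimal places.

log p(β | y) = −Σ(yᵢ − βxᵢ)²/(2·2) − β²/(2·2) + const.
Setting the derivative to zero: Σxᵢ(yᵢ − βxᵢ)/2 − β/2 = 0, so β = Σxᵢyᵢ / (Σxᵢ² + σ²/τ²).
Σxᵢyᵢ = 1·4 + 6·12 + 6·11 + 2·1 + 3·8 = 168; Σxᵢ² = 86; σ²/τ² = 1.
β̂_MAP = 168 / (86 + 1) = 168/87 ≈ 1.931.

β̂_MAP = 1.931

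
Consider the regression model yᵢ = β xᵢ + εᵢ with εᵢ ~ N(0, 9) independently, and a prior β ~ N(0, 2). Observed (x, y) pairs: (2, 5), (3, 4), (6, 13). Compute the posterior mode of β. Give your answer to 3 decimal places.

β̂_MAP = 1.869

log p(β | y) = −Σ(yᵢ − βxᵢ)²/(2·9) − β²/(2·2) + const.
Setting the derivative to zero: Σxᵢ(yᵢ − βxᵢ)/9 − β/2 = 0, so β = Σxᵢyᵢ / (Σxᵢ² + σ²/τ²).
Σxᵢyᵢ = 2·5 + 3·4 + 6·13 = 100; Σxᵢ² = 49; σ²/τ² = 4.5.
β̂_MAP = 100 / (49 + 4.5) = 100/53.5 ≈ 1.869.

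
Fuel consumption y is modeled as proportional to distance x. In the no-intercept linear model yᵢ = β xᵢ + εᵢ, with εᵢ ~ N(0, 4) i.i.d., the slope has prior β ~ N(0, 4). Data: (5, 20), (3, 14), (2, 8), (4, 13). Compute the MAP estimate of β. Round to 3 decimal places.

β̂_MAP = 3.818

log p(β | y) = −Σ(yᵢ − βxᵢ)²/(2·4) − β²/(2·4) + const.
Setting the derivative to zero: Σxᵢ(yᵢ − βxᵢ)/4 − β/4 = 0, so β = Σxᵢyᵢ / (Σxᵢ² + σ²/τ²).
Σxᵢyᵢ = 5·20 + 3·14 + 2·8 + 4·13 = 210; Σxᵢ² = 54; σ²/τ² = 1.
β̂_MAP = 210 / (54 + 1) = 210/55 ≈ 3.818.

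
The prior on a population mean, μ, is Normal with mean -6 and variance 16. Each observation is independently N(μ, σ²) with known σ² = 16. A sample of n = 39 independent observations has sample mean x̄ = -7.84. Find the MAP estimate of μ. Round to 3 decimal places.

n = 39, x̄ = -7.84.
For a Normal prior and Normal likelihood with known variance, the posterior is Normal; its mode equals its mean, the precision-weighted average.
Prior precision 1/σ₀² = 1/16 = 0.0625; data precision n/σ² = 39/16 = 2.4375.
μ̂ = (0.0625·(-6) + 2.4375·(-7.84)) / (0.0625 + 2.4375) = (-19.485)/2.5 = -7.794.

μ̂_MAP = -7.794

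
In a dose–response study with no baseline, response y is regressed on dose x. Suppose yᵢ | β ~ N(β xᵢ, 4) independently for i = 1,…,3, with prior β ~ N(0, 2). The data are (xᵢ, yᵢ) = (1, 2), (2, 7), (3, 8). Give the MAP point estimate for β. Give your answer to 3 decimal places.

log p(β | y) = −Σ(yᵢ − βxᵢ)²/(2·4) − β²/(2·2) + const.
Setting the derivative to zero: Σxᵢ(yᵢ − βxᵢ)/4 − β/2 = 0, so β = Σxᵢyᵢ / (Σxᵢ² + σ²/τ²).
Σxᵢyᵢ = 1·2 + 2·7 + 3·8 = 40; Σxᵢ² = 14; σ²/τ² = 2.
β̂_MAP = 40 / (14 + 2) = 40/16 ≈ 2.500.

β̂_MAP = 2.500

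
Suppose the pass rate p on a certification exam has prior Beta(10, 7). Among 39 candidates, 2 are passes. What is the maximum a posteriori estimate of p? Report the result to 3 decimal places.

p̂_MAP = 0.204

Prior: Beta(10, 7).
Data: 2 successes in 39 trials. The binomial likelihood contributes p^2(1−p)^37, so the posterior is Beta(10+2, 7+37) = Beta(12, 44).
For Beta(a, b) with a, b > 1 the mode is (a−1)/(a+b−2) = 11/54 ≈ 0.204.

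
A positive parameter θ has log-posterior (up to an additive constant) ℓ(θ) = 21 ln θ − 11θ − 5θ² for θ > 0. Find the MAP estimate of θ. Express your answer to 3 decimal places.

θ̂_MAP = 1.000

ℓ'(θ) = 21/θ − 11 − 10θ. Setting this to zero and multiplying by θ: 10θ² + 11θ − 21 = 0.
θ = (−11 + √(11² + 4·10·21)) / (2·10) = (−11 + √961) / 20 = (−11 + 31)/20 = 1.
ℓ''(θ) = −21/θ² − 10 < 0, confirming a maximum.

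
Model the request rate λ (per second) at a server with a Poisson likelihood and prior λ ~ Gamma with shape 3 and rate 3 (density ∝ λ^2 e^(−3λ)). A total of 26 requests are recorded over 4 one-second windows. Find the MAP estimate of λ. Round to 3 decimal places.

λ̂_MAP = 4.000

Σxᵢ = 26, n = 4.
Posterior ∝ λ^2e^(−3λ) · λ^26e^(−4λ) = λ^28e^(−7λ), i.e. Gamma(shape=29, rate=7).
The mode of a Gamma(a, b) with a ≥ 1 (shape–rate) is (a−1)/b = 28/7 ≈ 4.000.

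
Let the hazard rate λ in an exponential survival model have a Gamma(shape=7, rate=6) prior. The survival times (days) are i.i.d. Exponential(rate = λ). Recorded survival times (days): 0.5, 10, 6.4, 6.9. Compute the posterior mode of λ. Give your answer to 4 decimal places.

λ̂_MAP = 0.3356

The Exponential(rate=λ) likelihood is ∝ λ^n e^(−λΣtᵢ). Here n = 4 and Σtᵢ = 0.5 + 10 + 6.4 + 6.9 = 23.8.
Posterior ∝ λ^6e^(−6λ) · λ^4e^(−23.8λ) = λ^10e^(−29.8λ), i.e. Gamma(11, 29.8).
Mode = (a−1)/b = 10/29.8 ≈ 0.3356.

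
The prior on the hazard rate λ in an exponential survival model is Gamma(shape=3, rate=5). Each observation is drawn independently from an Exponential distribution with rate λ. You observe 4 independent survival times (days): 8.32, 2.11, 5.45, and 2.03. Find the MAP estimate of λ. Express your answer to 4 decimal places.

The Exponential(rate=λ) likelihood is ∝ λ^n e^(−λΣtᵢ). Here n = 4 and Σtᵢ = 8.32 + 2.11 + 5.45 + 2.03 = 17.91.
Posterior ∝ λ^2e^(−5λ) · λ^4e^(−17.91λ) = λ^6e^(−22.91λ), i.e. Gamma(7, 22.91).
Mode = (a−1)/b = 6/22.91 ≈ 0.2619.

λ̂_MAP = 0.2619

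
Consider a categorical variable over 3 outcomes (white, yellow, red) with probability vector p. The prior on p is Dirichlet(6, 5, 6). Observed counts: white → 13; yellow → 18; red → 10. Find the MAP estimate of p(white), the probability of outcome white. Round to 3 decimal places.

MAP estimate of p(white) = 0.327

The posterior is Dirichlet(αᵢ + nᵢ) = Dirichlet(19, 23, 16).
For a Dirichlet(a₁,…,a_K) with all aᵢ > 1, the mode has j-th component (aⱼ − 1)/(Σaᵢ − K).
Here Σaᵢ = 58 and K = 3, so p(white) = (19 − 1)/(58 − 3) = 18/55 ≈ 0.327.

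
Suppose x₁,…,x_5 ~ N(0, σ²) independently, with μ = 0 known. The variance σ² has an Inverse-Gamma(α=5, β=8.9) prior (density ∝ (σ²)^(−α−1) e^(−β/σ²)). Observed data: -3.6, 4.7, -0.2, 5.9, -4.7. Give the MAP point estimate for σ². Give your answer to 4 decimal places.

σ̂²_MAP = 6.4582

Sum of squared deviations about the known mean: SS = (-3.6−0)² + (4.7−0)² + (-0.2−0)² + (5.9−0)² + (-4.7−0)² = 91.99.
The Normal likelihood contributes (σ²)^(−n/2) exp(−SS/(2σ²)), so the posterior is Inverse-Gamma(α + n/2, β + SS/2) = Inverse-Gamma(7.5, 54.895).
The mode of Inverse-Gamma(a, b) is b/(a+1) = 54.895/8.5 ≈ 6.4582.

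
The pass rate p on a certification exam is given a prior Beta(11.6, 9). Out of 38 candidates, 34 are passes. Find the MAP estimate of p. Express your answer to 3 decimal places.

Prior: Beta(11.6, 9).
Data: 34 successes in 38 trials. The binomial likelihood contributes p^34(1−p)^4, so the posterior is Beta(11.6+34, 9+4) = Beta(45.6, 13).
For Beta(a, b) with a, b > 1 the mode is (a−1)/(a+b−2) = 44.6/56.6 ≈ 0.788.

p̂_MAP = 0.788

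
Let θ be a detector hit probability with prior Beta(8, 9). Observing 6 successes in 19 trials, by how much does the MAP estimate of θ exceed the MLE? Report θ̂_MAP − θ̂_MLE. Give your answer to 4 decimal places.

Posterior is Beta(14, 22); MAP = (14−1)/(36−2) = 13/34 ≈ 0.38235.
MLE ignores the prior: θ̂_MLE = k/n = 6/19 ≈ 0.31579.
Difference = 13/34 − 6/19 = 43/646 ≈ 0.0666.

MAP − MLE = 0.0666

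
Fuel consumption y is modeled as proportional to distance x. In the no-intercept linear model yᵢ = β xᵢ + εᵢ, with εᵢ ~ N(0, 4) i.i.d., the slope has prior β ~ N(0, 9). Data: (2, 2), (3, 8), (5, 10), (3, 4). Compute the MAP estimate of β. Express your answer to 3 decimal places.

log p(β | y) = −Σ(yᵢ − βxᵢ)²/(2·4) − β²/(2·9) + const.
Setting the derivative to zero: Σxᵢ(yᵢ − βxᵢ)/4 − β/9 = 0, so β = Σxᵢyᵢ / (Σxᵢ² + σ²/τ²).
Σxᵢyᵢ = 2·2 + 3·8 + 5·10 + 3·4 = 90; Σxᵢ² = 47; σ²/τ² = 4/9.
β̂_MAP = 90 / (47 + 4/9) = 90/(427/9) = 810/427 ≈ 1.897.

β̂_MAP = 1.897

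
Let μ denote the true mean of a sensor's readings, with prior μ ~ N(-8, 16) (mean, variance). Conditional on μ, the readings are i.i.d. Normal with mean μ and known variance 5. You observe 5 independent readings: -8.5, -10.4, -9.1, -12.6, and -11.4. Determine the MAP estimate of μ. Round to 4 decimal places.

μ̂_MAP = -10.2588

n = 5; x̄ = ((-8.5) + (-10.4) + (-9.1) + (-12.6) + (-11.4))/5 = -52/5 = -10.4.
For a Normal prior and Normal likelihood with known variance, the posterior is Normal; its mode equals its mean, the precision-weighted average.
Prior precision 1/σ₀² = 1/16 = 0.0625; data precision n/σ² = 5/5 = 1.
μ̂ = (0.0625·(-8) + 1·(-10.4)) / (0.0625 + 1) = (-10.9)/1.0625 = -872/85 ≈ -10.2588.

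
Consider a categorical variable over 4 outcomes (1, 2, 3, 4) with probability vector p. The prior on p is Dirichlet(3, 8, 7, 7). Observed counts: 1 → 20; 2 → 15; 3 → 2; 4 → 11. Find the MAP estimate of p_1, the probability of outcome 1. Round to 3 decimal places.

The posterior is Dirichlet(αᵢ + nᵢ) = Dirichlet(23, 23, 9, 18).
For a Dirichlet(a₁,…,a_K) with all aᵢ > 1, the mode has j-th component (aⱼ − 1)/(Σaᵢ − K).
Here Σaᵢ = 73 and K = 4, so p_1 = (23 − 1)/(73 − 4) = 22/69 ≈ 0.319.

MAP estimate: 0.319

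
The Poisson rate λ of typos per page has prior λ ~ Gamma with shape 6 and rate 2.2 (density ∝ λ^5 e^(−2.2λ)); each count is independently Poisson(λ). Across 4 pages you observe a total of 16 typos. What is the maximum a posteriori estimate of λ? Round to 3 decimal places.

λ̂_MAP = 3.387

Σxᵢ = 16, n = 4.
Posterior ∝ λ^5e^(−2.2λ) · λ^16e^(−4λ) = λ^21e^(−6.2λ), i.e. Gamma(shape=22, rate=6.2).
The mode of a Gamma(a, b) with a ≥ 1 (shape–rate) is (a−1)/b = 21/6.2 ≈ 3.387.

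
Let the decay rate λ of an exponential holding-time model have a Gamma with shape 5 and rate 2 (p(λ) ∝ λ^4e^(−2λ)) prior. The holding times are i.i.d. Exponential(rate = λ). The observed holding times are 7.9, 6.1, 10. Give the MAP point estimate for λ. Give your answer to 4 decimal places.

λ̂_MAP = 0.2692

The Exponential(rate=λ) likelihood is ∝ λ^n e^(−λΣtᵢ). Here n = 3 and Σtᵢ = 7.9 + 6.1 + 10 = 24.
Posterior ∝ λ^4e^(−2λ) · λ^3e^(−24λ) = λ^7e^(−26λ), i.e. Gamma(8, 26).
Mode = (a−1)/b = 7/26 ≈ 0.2692.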